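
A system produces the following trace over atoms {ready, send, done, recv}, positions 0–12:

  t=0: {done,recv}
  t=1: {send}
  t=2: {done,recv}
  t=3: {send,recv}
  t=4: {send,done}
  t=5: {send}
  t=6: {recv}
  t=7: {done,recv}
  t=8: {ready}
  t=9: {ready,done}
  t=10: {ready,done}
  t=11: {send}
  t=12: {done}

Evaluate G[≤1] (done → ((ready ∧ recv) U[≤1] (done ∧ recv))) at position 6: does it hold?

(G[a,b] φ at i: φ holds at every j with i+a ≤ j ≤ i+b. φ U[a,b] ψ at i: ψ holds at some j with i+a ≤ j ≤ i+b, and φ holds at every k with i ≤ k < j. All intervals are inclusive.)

Holds

Check (done → ((ready ∧ recv) U[≤1] (done ∧ recv))) at every j in [6,7]:
  j=6: antecedent false → ✓
  j=7: antecedent true; consequent holds → ✓
All positions satisfy it → formula holds.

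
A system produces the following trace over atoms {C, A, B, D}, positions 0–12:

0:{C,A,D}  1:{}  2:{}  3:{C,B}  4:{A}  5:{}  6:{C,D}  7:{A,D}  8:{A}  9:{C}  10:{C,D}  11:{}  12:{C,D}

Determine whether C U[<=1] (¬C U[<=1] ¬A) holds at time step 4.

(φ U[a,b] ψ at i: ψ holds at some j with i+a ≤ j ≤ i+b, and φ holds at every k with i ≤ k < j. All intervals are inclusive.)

True

Need some j in [4,5] with (¬C U[<=1] ¬A), and C at every k in [4,j-1].
  j=4: (¬C U[<=1] ¬A) holds; no prefix to check → satisfied.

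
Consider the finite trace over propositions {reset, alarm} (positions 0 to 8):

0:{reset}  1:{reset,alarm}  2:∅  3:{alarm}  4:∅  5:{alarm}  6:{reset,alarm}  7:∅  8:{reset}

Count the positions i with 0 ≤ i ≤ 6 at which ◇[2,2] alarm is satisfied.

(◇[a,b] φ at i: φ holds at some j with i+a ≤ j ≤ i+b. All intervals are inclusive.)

3

Evaluate at each i in [0,6]:
  i=0: ✗ (none in [2,2])
  i=1: ✓ (witness j=3)
  i=2: ✗ (none in [4,4])
  i=3: ✓ (witness j=5)
  i=4: ✓ (witness j=6)
  i=5: ✗ (none in [7,7])
  i=6: ✗ (none in [8,8])
Positions where it holds: {1, 3, 4} → 3.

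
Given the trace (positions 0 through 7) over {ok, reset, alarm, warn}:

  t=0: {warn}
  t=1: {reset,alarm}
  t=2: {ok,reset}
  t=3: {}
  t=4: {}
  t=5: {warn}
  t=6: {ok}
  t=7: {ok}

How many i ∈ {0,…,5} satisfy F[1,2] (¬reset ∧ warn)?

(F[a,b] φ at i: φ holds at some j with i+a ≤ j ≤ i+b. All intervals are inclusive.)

2

Evaluate at each i in [0,5]:
  i=0: ✗ (none in [1,2])
  i=1: ✗ (none in [2,3])
  i=2: ✗ (none in [3,4])
  i=3: ✓ (witness j=5)
  i=4: ✓ (witness j=5)
  i=5: ✗ (none in [6,7])
Positions where it holds: {3, 4} → 2.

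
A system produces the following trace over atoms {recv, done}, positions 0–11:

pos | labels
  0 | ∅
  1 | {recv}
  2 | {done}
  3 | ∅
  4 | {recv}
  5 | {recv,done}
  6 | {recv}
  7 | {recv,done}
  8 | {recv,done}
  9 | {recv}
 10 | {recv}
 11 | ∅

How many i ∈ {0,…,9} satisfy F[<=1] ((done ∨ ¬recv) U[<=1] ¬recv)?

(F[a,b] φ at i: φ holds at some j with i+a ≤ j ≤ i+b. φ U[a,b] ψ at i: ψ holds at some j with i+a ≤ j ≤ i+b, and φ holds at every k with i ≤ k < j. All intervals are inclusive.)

4

Evaluate at each i in [0,9]:
  i=0: ✓ (witness j=0)
  i=1: ✓ (witness j=2)
  i=2: ✓ (witness j=2)
  i=3: ✓ (witness j=3)
  i=4: ✗ (none in [4,5])
  i=5: ✗ (none in [5,6])
  i=6: ✗ (none in [6,7])
  i=7: ✗ (none in [7,8])
  i=8: ✗ (none in [8,9])
  i=9: ✗ (none in [9,10])
Positions where it holds: {0, 1, 2, 3} → 4.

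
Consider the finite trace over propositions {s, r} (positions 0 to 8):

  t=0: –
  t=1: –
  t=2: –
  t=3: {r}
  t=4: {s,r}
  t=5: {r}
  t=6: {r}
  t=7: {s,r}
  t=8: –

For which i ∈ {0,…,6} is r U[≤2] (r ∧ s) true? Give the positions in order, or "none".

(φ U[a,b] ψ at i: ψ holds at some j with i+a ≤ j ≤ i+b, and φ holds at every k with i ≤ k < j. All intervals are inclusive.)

3, 4, 5, 6

Evaluate at each i in [0,6]:
  i=0: ✗ (no rhs in [0,2])
  i=1: ✗ (no rhs in [1,3])
  i=2: ✗ (lhs fails at k=2 before rhs at j=4)
  i=3: ✓ (rhs at j=4; lhs holds on [3,3])
  i=4: ✓ (rhs at j=4)
  i=5: ✓ (rhs at j=7; lhs holds on [5,6])
  i=6: ✓ (rhs at j=7; lhs holds on [6,6])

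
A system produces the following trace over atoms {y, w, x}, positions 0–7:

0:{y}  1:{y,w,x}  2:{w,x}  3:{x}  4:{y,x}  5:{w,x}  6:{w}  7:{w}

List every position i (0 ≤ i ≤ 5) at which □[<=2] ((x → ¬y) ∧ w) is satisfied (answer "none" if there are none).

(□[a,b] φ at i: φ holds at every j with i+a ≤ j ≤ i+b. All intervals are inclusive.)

5

Evaluate at each i in [0,5]:
  i=0: ✗ (fails at j=0)
  i=1: ✗ (fails at j=1)
  i=2: ✗ (fails at j=3)
  i=3: ✗ (fails at j=3)
  i=4: ✗ (fails at j=4)
  i=5: ✓ (all of [5,7])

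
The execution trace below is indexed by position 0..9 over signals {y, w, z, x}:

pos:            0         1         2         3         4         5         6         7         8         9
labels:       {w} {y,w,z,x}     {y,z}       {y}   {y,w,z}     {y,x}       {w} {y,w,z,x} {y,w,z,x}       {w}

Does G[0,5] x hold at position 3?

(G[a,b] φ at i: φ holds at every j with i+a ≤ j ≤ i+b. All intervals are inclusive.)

Check x at every j in [3,8]:
  j=3: false
  j=4: false
  j=5: true
  j=6: false
  j=7: true
  j=8: true
Fails at j=3 → formula fails.

No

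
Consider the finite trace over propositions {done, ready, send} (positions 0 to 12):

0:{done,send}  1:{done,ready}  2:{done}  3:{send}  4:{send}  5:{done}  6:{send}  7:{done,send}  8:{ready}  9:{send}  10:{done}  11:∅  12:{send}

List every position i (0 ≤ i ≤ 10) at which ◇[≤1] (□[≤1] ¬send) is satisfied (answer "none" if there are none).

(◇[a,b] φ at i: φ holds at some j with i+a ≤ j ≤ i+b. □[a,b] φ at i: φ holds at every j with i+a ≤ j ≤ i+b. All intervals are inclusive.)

0, 1, 9, 10

Evaluate at each i in [0,10]:
  i=0: ✓ (witness j=1)
  i=1: ✓ (witness j=1)
  i=2: ✗ (none in [2,3])
  i=3: ✗ (none in [3,4])
  i=4: ✗ (none in [4,5])
  i=5: ✗ (none in [5,6])
  i=6: ✗ (none in [6,7])
  i=7: ✗ (none in [7,8])
  i=8: ✗ (none in [8,9])
  i=9: ✓ (witness j=10)
  i=10: ✓ (witness j=10)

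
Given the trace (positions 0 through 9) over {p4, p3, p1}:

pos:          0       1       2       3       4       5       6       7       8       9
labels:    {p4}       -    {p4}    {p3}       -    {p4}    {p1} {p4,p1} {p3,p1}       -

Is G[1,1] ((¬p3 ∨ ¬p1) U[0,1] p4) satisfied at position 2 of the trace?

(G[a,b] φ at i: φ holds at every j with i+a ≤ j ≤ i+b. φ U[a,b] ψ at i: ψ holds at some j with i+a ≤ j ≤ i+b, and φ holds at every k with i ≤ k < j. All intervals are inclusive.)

No

Check ((¬p3 ∨ ¬p1) U[0,1] p4) at every j in [3,3]:
  j=3: fails
Fails at j=3 → formula fails.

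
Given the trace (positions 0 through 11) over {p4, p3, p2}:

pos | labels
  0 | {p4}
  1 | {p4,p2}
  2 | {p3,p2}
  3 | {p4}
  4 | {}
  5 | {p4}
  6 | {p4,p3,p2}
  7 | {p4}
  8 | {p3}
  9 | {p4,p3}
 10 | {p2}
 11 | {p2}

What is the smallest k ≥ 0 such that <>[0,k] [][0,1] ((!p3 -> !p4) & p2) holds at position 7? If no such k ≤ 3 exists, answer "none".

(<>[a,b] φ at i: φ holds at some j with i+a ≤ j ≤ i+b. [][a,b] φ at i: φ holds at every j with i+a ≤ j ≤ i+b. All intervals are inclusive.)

Scan j = 7,8,… for [][0,1] ((!p3 -> !p4) & p2):
  j=7: fails
  j=8: fails
  j=9: fails
  j=10: holds
First hit at j=10, so smallest k = 10-7 = 3.

3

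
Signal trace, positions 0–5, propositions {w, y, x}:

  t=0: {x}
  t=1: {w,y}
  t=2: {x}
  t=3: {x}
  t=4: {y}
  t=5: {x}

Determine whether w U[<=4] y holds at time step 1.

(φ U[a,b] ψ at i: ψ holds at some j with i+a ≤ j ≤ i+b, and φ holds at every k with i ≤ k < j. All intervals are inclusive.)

Need some j in [1,5] with y, and w at every k in [1,j-1].
  j=1: y holds; no prefix to check → satisfied.

Yes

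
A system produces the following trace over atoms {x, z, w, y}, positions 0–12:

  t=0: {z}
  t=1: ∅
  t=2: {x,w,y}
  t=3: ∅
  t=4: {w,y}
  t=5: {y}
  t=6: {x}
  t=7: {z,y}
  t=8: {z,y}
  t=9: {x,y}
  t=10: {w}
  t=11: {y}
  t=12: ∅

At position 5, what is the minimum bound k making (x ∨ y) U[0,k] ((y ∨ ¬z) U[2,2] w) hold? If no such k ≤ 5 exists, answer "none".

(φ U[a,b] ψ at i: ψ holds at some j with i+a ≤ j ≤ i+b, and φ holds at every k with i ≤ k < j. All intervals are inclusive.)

3

Need earliest j ≥ 5 with ((y ∨ ¬z) U[2,2] w), and (x ∨ y) at every k in [5,j-1].
  j=5: rhs fails.
  j=6: rhs fails.
  j=7: rhs fails.
  j=8: rhs holds; lhs holds on [5,7]. k = 3.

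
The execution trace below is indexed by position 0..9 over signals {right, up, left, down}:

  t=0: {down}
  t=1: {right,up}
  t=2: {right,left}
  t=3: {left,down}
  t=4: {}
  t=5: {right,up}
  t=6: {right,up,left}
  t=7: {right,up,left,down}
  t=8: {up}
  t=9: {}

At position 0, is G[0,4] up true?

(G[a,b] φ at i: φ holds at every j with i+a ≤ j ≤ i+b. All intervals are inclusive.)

Check up at every j in [0,4]:
  j=0: false
  j=1: true
  j=2: false
  j=3: false
  j=4: false
Fails at j=0 → formula fails.

No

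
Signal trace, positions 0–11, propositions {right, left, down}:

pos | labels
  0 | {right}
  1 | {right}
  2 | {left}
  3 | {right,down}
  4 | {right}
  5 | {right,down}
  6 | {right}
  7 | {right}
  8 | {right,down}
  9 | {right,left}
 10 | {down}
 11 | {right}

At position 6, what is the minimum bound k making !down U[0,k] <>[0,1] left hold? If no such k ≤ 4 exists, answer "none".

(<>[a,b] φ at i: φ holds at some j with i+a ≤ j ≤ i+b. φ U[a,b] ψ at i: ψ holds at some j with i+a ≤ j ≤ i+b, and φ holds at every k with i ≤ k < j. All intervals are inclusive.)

Need earliest j ≥ 6 with <>[0,1] left, and !down at every k in [6,j-1].
  j=6: rhs fails.
  j=7: rhs fails.
  j=8: rhs holds; lhs holds on [6,7]. k = 2.

2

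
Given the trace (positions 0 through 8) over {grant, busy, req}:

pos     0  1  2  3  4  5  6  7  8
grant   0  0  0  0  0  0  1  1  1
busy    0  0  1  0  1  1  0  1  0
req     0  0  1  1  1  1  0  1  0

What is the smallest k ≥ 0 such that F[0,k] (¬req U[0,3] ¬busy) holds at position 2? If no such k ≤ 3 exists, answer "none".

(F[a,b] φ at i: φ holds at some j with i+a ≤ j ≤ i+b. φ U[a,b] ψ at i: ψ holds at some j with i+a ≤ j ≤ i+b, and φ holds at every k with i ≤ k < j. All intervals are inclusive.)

1

Scan j = 2,3,… for (¬req U[0,3] ¬busy):
  j=2: fails
  j=3: holds
First hit at j=3, so smallest k = 3-2 = 1.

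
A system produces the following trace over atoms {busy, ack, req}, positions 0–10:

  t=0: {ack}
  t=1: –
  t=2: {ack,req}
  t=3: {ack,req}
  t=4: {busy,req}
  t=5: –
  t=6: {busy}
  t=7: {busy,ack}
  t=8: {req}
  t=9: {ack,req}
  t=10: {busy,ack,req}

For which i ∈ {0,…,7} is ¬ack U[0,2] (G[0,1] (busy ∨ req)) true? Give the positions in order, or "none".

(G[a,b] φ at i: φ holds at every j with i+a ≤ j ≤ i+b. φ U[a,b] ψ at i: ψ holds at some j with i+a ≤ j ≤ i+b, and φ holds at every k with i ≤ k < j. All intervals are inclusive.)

1, 2, 3, 4, 5, 6, 7

Evaluate at each i in [0,7]:
  i=0: ✗ (lhs fails at k=0 before rhs at j=2)
  i=1: ✓ (rhs at j=2; lhs holds on [1,1])
  i=2: ✓ (rhs at j=2)
  i=3: ✓ (rhs at j=3)
  i=4: ✓ (rhs at j=6; lhs holds on [4,5])
  i=5: ✓ (rhs at j=6; lhs holds on [5,5])
  i=6: ✓ (rhs at j=6)
  i=7: ✓ (rhs at j=7)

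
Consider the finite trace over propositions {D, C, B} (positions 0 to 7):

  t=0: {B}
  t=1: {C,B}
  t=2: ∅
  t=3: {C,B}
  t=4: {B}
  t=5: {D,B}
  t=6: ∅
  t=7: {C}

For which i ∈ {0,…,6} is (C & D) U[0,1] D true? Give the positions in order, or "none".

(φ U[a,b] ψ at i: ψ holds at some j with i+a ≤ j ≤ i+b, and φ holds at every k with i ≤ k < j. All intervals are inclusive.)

Evaluate at each i in [0,6]:
  i=0: ✗ (no rhs in [0,1])
  i=1: ✗ (no rhs in [1,2])
  i=2: ✗ (no rhs in [2,3])
  i=3: ✗ (no rhs in [3,4])
  i=4: ✗ (lhs fails at k=4 before rhs at j=5)
  i=5: ✓ (rhs at j=5)
  i=6: ✗ (no rhs in [6,7])

5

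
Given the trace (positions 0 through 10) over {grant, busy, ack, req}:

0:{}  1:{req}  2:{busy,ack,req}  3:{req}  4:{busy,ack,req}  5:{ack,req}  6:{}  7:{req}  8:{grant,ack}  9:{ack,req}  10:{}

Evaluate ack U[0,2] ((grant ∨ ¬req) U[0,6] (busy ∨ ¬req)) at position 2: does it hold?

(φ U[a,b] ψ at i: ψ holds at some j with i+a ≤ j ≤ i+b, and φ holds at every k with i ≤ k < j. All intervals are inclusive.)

Need some j in [2,4] with ((grant ∨ ¬req) U[0,6] (busy ∨ ¬req)), and ack at every k in [2,j-1].
  j=2: ((grant ∨ ¬req) U[0,6] (busy ∨ ¬req)) holds; no prefix to check → satisfied.

True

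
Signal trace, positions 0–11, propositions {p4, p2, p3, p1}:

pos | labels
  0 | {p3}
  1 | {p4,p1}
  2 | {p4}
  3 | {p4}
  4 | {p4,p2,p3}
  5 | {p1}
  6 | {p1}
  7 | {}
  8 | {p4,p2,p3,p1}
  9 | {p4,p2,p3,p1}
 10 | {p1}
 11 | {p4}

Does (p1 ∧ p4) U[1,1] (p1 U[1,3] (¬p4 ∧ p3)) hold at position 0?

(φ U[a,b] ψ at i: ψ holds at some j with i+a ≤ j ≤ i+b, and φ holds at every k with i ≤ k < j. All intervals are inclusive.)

Need some j in [1,1] with (p1 U[1,3] (¬p4 ∧ p3)), and (p1 ∧ p4) at every k in [0,j-1].
  j=1: (p1 U[1,3] (¬p4 ∧ p3)) — fails.
No j in the window works → until fails.

Does not hold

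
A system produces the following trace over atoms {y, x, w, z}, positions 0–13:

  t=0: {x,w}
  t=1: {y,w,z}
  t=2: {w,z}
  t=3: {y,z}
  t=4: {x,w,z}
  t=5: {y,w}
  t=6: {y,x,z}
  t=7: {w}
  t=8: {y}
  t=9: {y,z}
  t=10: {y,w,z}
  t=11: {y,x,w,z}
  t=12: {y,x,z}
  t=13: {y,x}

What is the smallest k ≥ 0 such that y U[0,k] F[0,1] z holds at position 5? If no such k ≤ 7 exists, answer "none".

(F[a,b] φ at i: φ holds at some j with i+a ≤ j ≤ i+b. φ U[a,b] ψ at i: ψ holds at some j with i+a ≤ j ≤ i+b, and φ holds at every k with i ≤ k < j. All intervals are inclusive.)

Need earliest j ≥ 5 with F[0,1] z, and y at every k in [5,j-1].
  j=5: rhs holds (empty prefix). k = 0.

0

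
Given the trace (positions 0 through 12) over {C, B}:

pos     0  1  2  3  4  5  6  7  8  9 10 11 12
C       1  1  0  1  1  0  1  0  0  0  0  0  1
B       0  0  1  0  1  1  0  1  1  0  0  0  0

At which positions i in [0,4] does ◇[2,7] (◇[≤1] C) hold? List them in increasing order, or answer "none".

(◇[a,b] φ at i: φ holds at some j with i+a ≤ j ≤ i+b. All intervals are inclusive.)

Evaluate at each i in [0,4]:
  i=0: ✓ (witness j=2)
  i=1: ✓ (witness j=3)
  i=2: ✓ (witness j=4)
  i=3: ✓ (witness j=5)
  i=4: ✓ (witness j=6)

0, 1, 2, 3, 4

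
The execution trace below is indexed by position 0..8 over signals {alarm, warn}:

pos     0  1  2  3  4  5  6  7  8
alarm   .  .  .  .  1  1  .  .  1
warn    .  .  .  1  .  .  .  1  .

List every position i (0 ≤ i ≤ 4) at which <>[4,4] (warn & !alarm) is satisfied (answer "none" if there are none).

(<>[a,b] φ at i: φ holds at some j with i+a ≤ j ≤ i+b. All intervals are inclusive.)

Evaluate at each i in [0,4]:
  i=0: ✗ (none in [4,4])
  i=1: ✗ (none in [5,5])
  i=2: ✗ (none in [6,6])
  i=3: ✓ (witness j=7)
  i=4: ✗ (none in [8,8])

3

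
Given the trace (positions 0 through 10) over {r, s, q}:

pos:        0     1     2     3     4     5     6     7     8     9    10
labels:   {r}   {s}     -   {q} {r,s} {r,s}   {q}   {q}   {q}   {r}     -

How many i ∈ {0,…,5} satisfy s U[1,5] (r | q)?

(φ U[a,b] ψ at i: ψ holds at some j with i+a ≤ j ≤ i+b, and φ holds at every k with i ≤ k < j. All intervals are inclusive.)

2

Evaluate at each i in [0,5]:
  i=0: ✗ (lhs fails at k=0 before rhs at j=3)
  i=1: ✗ (lhs fails at k=2 before rhs at j=3)
  i=2: ✗ (lhs fails at k=2 before rhs at j=3)
  i=3: ✗ (lhs fails at k=3 before rhs at j=4)
  i=4: ✓ (rhs at j=5; lhs holds on [4,4])
  i=5: ✓ (rhs at j=6; lhs holds on [5,5])
Positions where it holds: {4, 5} → 2.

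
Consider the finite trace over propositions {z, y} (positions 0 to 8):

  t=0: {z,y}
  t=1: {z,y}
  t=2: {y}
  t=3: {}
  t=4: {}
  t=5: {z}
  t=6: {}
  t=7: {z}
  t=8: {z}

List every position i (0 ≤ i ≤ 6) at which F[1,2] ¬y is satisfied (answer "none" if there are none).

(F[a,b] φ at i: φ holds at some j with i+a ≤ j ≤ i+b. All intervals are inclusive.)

1, 2, 3, 4, 5, 6

Evaluate at each i in [0,6]:
  i=0: ✗ (none in [1,2])
  i=1: ✓ (witness j=3)
  i=2: ✓ (witness j=3)
  i=3: ✓ (witness j=4)
  i=4: ✓ (witness j=5)
  i=5: ✓ (witness j=6)
  i=6: ✓ (witness j=7)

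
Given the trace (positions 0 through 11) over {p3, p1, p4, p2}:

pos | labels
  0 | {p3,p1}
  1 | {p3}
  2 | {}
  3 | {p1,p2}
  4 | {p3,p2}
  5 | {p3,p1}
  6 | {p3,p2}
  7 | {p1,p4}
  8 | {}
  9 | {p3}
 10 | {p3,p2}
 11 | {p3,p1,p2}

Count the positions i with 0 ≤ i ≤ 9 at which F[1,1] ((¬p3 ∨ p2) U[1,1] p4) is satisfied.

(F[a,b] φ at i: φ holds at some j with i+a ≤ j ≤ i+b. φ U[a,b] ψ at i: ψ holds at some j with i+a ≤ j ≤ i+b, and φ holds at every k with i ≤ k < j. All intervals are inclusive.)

1

Evaluate at each i in [0,9]:
  i=0: ✗ (none in [1,1])
  i=1: ✗ (none in [2,2])
  i=2: ✗ (none in [3,3])
  i=3: ✗ (none in [4,4])
  i=4: ✗ (none in [5,5])
  i=5: ✓ (witness j=6)
  i=6: ✗ (none in [7,7])
  i=7: ✗ (none in [8,8])
  i=8: ✗ (none in [9,9])
  i=9: ✗ (none in [10,10])
Positions where it holds: {5} → 1.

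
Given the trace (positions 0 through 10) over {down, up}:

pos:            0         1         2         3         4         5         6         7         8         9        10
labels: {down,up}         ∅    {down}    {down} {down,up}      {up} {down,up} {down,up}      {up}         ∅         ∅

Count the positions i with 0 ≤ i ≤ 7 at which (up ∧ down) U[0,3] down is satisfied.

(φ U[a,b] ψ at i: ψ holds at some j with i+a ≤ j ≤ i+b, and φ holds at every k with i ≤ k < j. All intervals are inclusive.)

Evaluate at each i in [0,7]:
  i=0: ✓ (rhs at j=0)
  i=1: ✗ (lhs fails at k=1 before rhs at j=2)
  i=2: ✓ (rhs at j=2)
  i=3: ✓ (rhs at j=3)
  i=4: ✓ (rhs at j=4)
  i=5: ✗ (lhs fails at k=5 before rhs at j=6)
  i=6: ✓ (rhs at j=6)
  i=7: ✓ (rhs at j=7)
Positions where it holds: {0, 2, 3, 4, 6, 7} → 6.

6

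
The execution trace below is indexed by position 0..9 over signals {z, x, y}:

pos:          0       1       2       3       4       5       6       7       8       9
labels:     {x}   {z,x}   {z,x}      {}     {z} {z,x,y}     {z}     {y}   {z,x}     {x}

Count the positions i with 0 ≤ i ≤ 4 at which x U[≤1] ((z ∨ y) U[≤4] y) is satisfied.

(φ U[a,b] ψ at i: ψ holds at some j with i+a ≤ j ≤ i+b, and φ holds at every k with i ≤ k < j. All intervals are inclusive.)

1

Evaluate at each i in [0,4]:
  i=0: ✗ (no rhs in [0,1])
  i=1: ✗ (no rhs in [1,2])
  i=2: ✗ (no rhs in [2,3])
  i=3: ✗ (lhs fails at k=3 before rhs at j=4)
  i=4: ✓ (rhs at j=4)
Positions where it holds: {4} → 1.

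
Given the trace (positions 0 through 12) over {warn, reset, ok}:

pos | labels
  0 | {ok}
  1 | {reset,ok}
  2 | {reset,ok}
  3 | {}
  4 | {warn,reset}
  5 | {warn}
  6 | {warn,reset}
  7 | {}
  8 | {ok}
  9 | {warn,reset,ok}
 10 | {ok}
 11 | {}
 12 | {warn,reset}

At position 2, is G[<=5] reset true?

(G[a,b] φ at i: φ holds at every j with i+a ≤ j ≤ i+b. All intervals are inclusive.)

No

Check reset at every j in [2,7]:
  j=2: true
  j=3: false
  j=4: true
  j=5: false
  j=6: true
  j=7: false
Fails at j=3 → formula fails.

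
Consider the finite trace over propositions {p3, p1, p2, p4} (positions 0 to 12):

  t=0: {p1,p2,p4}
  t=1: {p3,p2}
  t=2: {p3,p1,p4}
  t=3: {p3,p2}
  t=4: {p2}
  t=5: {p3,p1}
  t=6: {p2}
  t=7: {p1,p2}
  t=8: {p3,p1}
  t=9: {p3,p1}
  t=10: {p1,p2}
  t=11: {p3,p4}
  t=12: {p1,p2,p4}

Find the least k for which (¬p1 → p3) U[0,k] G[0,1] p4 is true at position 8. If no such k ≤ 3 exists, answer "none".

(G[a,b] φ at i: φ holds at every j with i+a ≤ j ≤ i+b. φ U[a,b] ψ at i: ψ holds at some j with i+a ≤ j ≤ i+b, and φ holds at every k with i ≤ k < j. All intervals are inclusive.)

3

Need earliest j ≥ 8 with G[0,1] p4, and (¬p1 → p3) at every k in [8,j-1].
  j=8: rhs fails.
  j=9: rhs fails.
  j=10: rhs fails.
  j=11: rhs holds; lhs holds on [8,10]. k = 3.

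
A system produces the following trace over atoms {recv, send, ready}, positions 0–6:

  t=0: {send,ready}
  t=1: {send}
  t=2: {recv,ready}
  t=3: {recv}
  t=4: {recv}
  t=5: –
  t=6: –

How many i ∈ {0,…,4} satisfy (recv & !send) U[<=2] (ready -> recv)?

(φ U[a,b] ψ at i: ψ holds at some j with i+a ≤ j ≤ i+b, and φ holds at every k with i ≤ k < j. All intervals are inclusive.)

Evaluate at each i in [0,4]:
  i=0: ✗ (lhs fails at k=0 before rhs at j=1)
  i=1: ✓ (rhs at j=1)
  i=2: ✓ (rhs at j=2)
  i=3: ✓ (rhs at j=3)
  i=4: ✓ (rhs at j=4)
Positions where it holds: {1, 2, 3, 4} → 4.

4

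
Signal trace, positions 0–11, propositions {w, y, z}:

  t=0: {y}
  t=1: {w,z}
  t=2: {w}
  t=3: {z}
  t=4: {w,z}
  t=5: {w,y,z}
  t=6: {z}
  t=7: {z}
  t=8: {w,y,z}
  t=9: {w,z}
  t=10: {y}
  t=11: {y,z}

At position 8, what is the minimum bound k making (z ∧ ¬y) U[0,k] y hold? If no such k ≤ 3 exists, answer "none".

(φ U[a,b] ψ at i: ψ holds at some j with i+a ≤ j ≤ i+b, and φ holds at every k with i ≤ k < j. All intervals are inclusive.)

0

Need earliest j ≥ 8 with y, and (z ∧ ¬y) at every k in [8,j-1].
  j=8: rhs holds (empty prefix). k = 0.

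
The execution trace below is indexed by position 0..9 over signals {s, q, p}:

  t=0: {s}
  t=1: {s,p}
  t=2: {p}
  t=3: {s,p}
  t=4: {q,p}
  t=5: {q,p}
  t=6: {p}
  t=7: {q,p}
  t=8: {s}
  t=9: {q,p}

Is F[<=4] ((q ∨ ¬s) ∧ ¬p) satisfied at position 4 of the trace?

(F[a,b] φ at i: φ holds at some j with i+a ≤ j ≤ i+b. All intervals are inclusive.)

No

Check ((q ∨ ¬s) ∧ ¬p) at each j in [4,8]:
  j=4: false
  j=5: false
  j=6: false
  j=7: false
  j=8: false
No position in the window satisfies it → formula fails.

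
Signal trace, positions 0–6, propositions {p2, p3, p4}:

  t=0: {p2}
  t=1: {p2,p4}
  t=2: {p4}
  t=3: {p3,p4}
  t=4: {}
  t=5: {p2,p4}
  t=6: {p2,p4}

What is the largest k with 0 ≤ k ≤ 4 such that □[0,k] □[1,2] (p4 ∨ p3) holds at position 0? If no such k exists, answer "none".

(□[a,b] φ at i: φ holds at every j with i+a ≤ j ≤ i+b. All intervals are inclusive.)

1

□[1,2] (p4 ∨ p3) must hold from j=0 onward; find where it first fails.
  j=0: holds
  j=1: holds
  j=2: fails
Holds on [0,1], so largest k = 1.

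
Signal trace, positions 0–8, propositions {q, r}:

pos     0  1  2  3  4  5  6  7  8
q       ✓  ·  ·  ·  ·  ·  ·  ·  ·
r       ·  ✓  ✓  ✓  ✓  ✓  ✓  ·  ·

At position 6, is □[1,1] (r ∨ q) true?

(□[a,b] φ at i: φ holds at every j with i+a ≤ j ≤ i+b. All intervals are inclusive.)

Check (r ∨ q) at every j in [7,7]:
  j=7: false
Fails at j=7 → formula fails.

Does not hold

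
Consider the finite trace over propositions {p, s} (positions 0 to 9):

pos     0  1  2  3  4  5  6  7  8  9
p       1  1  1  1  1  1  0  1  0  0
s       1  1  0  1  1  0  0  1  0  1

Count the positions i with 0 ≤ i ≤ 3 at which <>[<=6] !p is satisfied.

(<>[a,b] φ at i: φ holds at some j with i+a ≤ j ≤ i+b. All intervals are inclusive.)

4

Evaluate at each i in [0,3]:
  i=0: ✓ (witness j=6)
  i=1: ✓ (witness j=6)
  i=2: ✓ (witness j=6)
  i=3: ✓ (witness j=6)
Positions where it holds: {0, 1, 2, 3} → 4.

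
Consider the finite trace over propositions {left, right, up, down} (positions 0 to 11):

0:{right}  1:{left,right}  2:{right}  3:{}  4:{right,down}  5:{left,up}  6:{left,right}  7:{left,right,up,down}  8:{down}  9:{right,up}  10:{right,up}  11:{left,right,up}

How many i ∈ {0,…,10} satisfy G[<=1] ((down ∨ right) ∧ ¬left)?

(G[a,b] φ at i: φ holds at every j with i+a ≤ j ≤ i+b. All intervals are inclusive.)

Evaluate at each i in [0,10]:
  i=0: ✗ (fails at j=1)
  i=1: ✗ (fails at j=1)
  i=2: ✗ (fails at j=3)
  i=3: ✗ (fails at j=3)
  i=4: ✗ (fails at j=5)
  i=5: ✗ (fails at j=5)
  i=6: ✗ (fails at j=6)
  i=7: ✗ (fails at j=7)
  i=8: ✓ (all of [8,9])
  i=9: ✓ (all of [9,10])
  i=10: ✗ (fails at j=11)
Positions where it holds: {8, 9} → 2.

2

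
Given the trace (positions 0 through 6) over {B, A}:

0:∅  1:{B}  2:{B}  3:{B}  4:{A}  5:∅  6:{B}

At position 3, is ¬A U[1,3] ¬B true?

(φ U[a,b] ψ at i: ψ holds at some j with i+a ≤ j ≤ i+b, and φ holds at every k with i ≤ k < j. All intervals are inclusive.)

Holds

Need some j in [4,6] with ¬B, and ¬A at every k in [3,j-1].
  j=4: ¬B holds; ¬A holds at every k in [3,3] → satisfied.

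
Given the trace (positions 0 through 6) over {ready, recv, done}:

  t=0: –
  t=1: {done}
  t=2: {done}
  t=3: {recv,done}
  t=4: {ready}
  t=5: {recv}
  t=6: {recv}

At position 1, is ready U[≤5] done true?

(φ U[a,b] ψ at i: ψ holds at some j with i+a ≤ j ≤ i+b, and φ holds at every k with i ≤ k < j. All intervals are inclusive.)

Yes

Need some j in [1,6] with done, and ready at every k in [1,j-1].
  j=1: done holds; no prefix to check → satisfied.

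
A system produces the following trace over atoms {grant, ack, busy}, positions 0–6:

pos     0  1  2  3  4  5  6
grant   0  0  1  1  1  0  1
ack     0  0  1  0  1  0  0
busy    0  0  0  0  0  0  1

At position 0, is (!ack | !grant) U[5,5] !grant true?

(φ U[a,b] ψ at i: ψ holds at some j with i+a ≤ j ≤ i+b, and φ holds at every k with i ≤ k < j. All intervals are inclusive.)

No

Need some j in [5,5] with !grant, and (!ack | !grant) at every k in [0,j-1].
  j=5: !grant holds, but (!ack | !grant) fails at k=2 → not this j.
No j in the window works → until fails.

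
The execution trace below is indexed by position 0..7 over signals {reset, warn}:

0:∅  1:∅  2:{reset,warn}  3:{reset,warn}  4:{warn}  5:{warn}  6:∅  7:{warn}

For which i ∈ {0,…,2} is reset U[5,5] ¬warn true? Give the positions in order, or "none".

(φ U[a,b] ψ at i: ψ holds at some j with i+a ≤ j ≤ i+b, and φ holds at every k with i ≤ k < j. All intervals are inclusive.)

none

Evaluate at each i in [0,2]:
  i=0: ✗ (no rhs in [5,5])
  i=1: ✗ (lhs fails at k=1 before rhs at j=6)
  i=2: ✗ (no rhs in [7,7])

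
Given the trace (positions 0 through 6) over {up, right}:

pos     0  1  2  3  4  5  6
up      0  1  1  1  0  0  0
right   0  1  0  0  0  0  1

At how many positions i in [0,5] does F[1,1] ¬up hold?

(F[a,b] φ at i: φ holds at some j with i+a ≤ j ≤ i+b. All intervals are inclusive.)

3

Evaluate at each i in [0,5]:
  i=0: ✗ (none in [1,1])
  i=1: ✗ (none in [2,2])
  i=2: ✗ (none in [3,3])
  i=3: ✓ (witness j=4)
  i=4: ✓ (witness j=5)
  i=5: ✓ (witness j=6)
Positions where it holds: {3, 4, 5} → 3.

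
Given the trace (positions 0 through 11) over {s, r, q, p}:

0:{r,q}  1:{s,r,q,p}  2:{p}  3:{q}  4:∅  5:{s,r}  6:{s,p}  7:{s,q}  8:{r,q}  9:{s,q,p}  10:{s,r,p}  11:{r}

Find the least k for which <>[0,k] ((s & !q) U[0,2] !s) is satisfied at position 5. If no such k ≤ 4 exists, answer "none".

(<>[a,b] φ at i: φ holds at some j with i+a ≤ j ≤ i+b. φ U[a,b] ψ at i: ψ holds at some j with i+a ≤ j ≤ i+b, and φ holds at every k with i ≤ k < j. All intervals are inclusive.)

3

Scan j = 5,6,… for ((s & !q) U[0,2] !s):
  j=5: fails
  j=6: fails
  j=7: fails
  j=8: holds
First hit at j=8, so smallest k = 8-5 = 3.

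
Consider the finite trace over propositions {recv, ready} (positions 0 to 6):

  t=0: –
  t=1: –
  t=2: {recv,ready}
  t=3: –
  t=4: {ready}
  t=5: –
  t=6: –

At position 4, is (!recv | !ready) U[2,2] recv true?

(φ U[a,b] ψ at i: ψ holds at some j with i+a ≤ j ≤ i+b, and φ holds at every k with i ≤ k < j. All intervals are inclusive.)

No

Need some j in [6,6] with recv, and (!recv | !ready) at every k in [4,j-1].
  j=6: recv false.
No j in the window works → until fails.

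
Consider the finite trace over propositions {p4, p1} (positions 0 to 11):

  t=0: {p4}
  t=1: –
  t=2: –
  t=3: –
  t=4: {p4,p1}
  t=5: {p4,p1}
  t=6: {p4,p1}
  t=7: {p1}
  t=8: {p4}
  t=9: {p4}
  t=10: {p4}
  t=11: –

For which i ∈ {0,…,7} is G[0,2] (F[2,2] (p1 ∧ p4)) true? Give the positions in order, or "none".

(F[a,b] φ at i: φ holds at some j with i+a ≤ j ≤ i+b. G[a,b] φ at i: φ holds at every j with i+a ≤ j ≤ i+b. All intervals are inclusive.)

Evaluate at each i in [0,7]:
  i=0: ✗ (fails at j=0)
  i=1: ✗ (fails at j=1)
  i=2: ✓ (all of [2,4])
  i=3: ✗ (fails at j=5)
  i=4: ✗ (fails at j=5)
  i=5: ✗ (fails at j=5)
  i=6: ✗ (fails at j=6)
  i=7: ✗ (fails at j=7)

2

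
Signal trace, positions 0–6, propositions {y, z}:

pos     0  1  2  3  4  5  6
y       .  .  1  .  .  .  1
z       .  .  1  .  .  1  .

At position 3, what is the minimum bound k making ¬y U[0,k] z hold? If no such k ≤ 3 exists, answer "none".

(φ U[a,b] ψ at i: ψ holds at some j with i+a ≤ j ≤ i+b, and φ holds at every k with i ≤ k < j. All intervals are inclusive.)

2

Need earliest j ≥ 3 with z, and ¬y at every k in [3,j-1].
  j=3: rhs fails.
  j=4: rhs fails.
  j=5: rhs holds; lhs holds on [3,4]. k = 2.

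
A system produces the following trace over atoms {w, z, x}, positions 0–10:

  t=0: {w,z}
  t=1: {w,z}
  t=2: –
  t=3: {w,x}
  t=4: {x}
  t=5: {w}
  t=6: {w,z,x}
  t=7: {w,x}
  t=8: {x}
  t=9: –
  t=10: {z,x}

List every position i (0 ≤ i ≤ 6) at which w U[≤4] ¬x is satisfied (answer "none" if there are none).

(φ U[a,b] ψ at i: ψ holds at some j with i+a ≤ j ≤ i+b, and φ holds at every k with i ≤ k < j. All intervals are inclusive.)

0, 1, 2, 5

Evaluate at each i in [0,6]:
  i=0: ✓ (rhs at j=0)
  i=1: ✓ (rhs at j=1)
  i=2: ✓ (rhs at j=2)
  i=3: ✗ (lhs fails at k=4 before rhs at j=5)
  i=4: ✗ (lhs fails at k=4 before rhs at j=5)
  i=5: ✓ (rhs at j=5)
  i=6: ✗ (lhs fails at k=8 before rhs at j=9)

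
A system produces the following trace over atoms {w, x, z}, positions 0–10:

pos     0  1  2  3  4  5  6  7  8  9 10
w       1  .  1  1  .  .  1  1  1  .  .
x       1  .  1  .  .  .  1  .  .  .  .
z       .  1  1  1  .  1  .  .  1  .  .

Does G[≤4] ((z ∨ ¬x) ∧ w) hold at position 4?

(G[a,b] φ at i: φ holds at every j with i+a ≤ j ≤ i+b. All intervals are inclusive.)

Check ((z ∨ ¬x) ∧ w) at every j in [4,8]:
  j=4: false
  j=5: false
  j=6: false
  j=7: true
  j=8: true
Fails at j=4 → formula fails.

False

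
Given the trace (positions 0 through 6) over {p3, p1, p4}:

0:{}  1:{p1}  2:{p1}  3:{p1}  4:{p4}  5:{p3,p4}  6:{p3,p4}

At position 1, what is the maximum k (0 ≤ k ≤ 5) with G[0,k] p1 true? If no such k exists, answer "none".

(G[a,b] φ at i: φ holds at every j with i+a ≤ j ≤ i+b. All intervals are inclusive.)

2

p1 must hold from j=1 onward; find where it first fails.
  j=1: holds
  j=2: holds
  j=3: holds
  j=4: fails
Holds on [1,3], so largest k = 2.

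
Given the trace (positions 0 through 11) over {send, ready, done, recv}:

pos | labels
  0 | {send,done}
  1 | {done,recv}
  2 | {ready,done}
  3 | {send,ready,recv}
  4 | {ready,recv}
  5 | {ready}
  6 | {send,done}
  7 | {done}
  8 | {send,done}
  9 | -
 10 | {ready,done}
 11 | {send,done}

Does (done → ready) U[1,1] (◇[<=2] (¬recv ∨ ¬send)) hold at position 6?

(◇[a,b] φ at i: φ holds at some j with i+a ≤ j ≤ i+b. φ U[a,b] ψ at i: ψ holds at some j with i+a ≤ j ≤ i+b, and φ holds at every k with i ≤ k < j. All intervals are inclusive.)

False

Need some j in [7,7] with ◇[<=2] (¬recv ∨ ¬send), and (done → ready) at every k in [6,j-1].
  j=7: ◇[<=2] (¬recv ∨ ¬send) holds, but (done → ready) fails at k=6 → not this j.
No j in the window works → until fails.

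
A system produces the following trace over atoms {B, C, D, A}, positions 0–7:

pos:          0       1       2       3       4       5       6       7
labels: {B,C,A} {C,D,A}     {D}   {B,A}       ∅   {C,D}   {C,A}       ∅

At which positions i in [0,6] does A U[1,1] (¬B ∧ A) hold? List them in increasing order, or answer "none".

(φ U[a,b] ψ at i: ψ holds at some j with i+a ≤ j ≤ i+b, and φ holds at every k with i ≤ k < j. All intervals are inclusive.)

Evaluate at each i in [0,6]:
  i=0: ✓ (rhs at j=1; lhs holds on [0,0])
  i=1: ✗ (no rhs in [2,2])
  i=2: ✗ (no rhs in [3,3])
  i=3: ✗ (no rhs in [4,4])
  i=4: ✗ (no rhs in [5,5])
  i=5: ✗ (lhs fails at k=5 before rhs at j=6)
  i=6: ✗ (no rhs in [7,7])

0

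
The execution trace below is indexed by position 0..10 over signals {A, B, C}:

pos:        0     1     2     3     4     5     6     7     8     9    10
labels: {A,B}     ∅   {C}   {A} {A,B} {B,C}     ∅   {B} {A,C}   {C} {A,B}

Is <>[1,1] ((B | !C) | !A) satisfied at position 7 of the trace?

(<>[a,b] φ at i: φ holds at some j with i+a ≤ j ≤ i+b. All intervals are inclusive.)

False

Check ((B | !C) | !A) at each j in [8,8]:
  j=8: false
No position in the window satisfies it → formula fails.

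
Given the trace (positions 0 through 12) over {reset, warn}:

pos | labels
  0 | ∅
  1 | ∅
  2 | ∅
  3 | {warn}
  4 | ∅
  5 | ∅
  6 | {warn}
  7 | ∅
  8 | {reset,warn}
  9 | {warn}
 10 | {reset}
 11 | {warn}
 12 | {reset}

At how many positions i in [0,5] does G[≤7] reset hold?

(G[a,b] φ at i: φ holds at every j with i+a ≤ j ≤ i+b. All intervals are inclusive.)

Evaluate at each i in [0,5]:
  i=0: ✗ (fails at j=0)
  i=1: ✗ (fails at j=1)
  i=2: ✗ (fails at j=2)
  i=3: ✗ (fails at j=3)
  i=4: ✗ (fails at j=4)
  i=5: ✗ (fails at j=5)
Positions where it holds: {} → 0.

0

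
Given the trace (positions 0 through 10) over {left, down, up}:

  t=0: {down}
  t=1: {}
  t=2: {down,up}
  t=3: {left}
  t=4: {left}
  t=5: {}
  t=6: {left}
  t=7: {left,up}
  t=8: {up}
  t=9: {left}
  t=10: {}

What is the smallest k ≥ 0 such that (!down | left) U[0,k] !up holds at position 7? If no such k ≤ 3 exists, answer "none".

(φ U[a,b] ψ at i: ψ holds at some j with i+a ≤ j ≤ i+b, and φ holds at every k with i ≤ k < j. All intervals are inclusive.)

Need earliest j ≥ 7 with !up, and (!down | left) at every k in [7,j-1].
  j=7: rhs fails.
  j=8: rhs fails.
  j=9: rhs holds; lhs holds on [7,8]. k = 2.

2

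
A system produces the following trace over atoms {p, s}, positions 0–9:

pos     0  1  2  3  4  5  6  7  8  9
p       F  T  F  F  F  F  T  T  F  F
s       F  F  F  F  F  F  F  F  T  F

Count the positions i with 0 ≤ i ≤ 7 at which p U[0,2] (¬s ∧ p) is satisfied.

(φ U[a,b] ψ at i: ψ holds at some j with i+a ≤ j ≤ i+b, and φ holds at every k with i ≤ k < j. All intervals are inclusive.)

3

Evaluate at each i in [0,7]:
  i=0: ✗ (lhs fails at k=0 before rhs at j=1)
  i=1: ✓ (rhs at j=1)
  i=2: ✗ (no rhs in [2,4])
  i=3: ✗ (no rhs in [3,5])
  i=4: ✗ (lhs fails at k=4 before rhs at j=6)
  i=5: ✗ (lhs fails at k=5 before rhs at j=6)
  i=6: ✓ (rhs at j=6)
  i=7: ✓ (rhs at j=7)
Positions where it holds: {1, 6, 7} → 3.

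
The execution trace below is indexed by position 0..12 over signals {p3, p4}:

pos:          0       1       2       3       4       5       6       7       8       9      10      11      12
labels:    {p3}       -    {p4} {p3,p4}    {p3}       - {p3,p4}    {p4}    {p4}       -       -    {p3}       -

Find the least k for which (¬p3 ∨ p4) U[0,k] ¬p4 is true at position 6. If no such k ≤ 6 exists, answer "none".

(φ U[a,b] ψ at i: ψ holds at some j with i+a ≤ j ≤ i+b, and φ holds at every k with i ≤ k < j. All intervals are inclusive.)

Need earliest j ≥ 6 with ¬p4, and (¬p3 ∨ p4) at every k in [6,j-1].
  j=6: rhs fails.
  j=7: rhs fails.
  j=8: rhs fails.
  j=9: rhs holds; lhs holds on [6,8]. k = 3.

3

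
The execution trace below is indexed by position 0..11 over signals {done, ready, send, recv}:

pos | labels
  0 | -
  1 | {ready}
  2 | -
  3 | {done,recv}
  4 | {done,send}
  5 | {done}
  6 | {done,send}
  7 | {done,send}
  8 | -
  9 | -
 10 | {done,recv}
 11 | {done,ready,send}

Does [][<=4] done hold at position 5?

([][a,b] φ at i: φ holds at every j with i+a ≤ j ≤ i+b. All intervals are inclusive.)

No

Check done at every j in [5,9]:
  j=5: true
  j=6: true
  j=7: true
  j=8: false
  j=9: false
Fails at j=8 → formula fails.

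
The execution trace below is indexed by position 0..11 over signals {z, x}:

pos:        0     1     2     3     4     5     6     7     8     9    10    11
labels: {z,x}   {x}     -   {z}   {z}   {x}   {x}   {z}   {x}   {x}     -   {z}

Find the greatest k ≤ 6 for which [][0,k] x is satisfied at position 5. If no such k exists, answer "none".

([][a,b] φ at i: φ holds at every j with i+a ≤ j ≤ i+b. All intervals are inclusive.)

1

x must hold from j=5 onward; find where it first fails.
  j=5: holds
  j=6: holds
  j=7: fails
Holds on [5,6], so largest k = 1.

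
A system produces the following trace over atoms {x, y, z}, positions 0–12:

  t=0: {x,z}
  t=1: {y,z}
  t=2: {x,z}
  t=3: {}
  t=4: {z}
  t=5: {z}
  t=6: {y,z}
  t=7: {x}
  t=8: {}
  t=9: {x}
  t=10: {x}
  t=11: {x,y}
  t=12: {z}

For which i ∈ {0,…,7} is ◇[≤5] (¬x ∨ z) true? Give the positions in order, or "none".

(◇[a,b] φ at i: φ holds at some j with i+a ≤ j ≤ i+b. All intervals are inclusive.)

Evaluate at each i in [0,7]:
  i=0: ✓ (witness j=0)
  i=1: ✓ (witness j=1)
  i=2: ✓ (witness j=2)
  i=3: ✓ (witness j=3)
  i=4: ✓ (witness j=4)
  i=5: ✓ (witness j=5)
  i=6: ✓ (witness j=6)
  i=7: ✓ (witness j=8)

0, 1, 2, 3, 4, 5, 6, 7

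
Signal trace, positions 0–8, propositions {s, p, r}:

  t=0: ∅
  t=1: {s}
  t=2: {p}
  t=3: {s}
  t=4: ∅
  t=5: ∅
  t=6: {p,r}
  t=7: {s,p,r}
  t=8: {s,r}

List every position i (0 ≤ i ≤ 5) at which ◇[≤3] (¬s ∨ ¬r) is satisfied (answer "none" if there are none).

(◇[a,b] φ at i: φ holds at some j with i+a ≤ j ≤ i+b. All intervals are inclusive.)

Evaluate at each i in [0,5]:
  i=0: ✓ (witness j=0)
  i=1: ✓ (witness j=1)
  i=2: ✓ (witness j=2)
  i=3: ✓ (witness j=3)
  i=4: ✓ (witness j=4)
  i=5: ✓ (witness j=5)

0, 1, 2, 3, 4, 5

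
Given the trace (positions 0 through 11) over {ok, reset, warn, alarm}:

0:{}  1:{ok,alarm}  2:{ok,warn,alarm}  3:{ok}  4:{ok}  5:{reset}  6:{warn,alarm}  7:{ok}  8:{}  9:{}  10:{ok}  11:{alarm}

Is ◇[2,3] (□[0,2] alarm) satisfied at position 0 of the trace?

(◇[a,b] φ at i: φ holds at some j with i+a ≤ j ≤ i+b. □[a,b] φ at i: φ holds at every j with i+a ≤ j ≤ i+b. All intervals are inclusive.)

Check □[0,2] alarm at each j in [2,3]:
  j=2: fails at 3
  j=3: fails at 3
No position in the window satisfies it → formula fails.

Does not hold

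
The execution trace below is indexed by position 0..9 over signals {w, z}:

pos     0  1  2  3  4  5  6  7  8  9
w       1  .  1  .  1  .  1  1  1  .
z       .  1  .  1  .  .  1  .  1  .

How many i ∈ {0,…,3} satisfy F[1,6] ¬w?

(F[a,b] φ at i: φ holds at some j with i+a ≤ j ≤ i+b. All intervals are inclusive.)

4

Evaluate at each i in [0,3]:
  i=0: ✓ (witness j=1)
  i=1: ✓ (witness j=3)
  i=2: ✓ (witness j=3)
  i=3: ✓ (witness j=5)
Positions where it holds: {0, 1, 2, 3} → 4.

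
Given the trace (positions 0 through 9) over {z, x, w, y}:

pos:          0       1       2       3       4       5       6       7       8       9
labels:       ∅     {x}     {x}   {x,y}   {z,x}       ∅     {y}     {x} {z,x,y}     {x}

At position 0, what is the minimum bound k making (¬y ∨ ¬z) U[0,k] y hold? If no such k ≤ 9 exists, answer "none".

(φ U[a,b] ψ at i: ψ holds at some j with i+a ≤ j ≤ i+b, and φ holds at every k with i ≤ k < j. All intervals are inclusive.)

Need earliest j ≥ 0 with y, and (¬y ∨ ¬z) at every k in [0,j-1].
  j=0: rhs fails.
  j=1: rhs fails.
  j=2: rhs fails.
  j=3: rhs holds; lhs holds on [0,2]. k = 3.

3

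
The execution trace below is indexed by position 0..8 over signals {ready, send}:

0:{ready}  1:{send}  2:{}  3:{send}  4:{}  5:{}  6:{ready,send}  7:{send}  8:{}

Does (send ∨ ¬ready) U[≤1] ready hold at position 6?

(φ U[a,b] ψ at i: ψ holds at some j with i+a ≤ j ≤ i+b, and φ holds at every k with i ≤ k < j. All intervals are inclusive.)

Need some j in [6,7] with ready, and (send ∨ ¬ready) at every k in [6,j-1].
  j=6: ready holds; no prefix to check → satisfied.

Holds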